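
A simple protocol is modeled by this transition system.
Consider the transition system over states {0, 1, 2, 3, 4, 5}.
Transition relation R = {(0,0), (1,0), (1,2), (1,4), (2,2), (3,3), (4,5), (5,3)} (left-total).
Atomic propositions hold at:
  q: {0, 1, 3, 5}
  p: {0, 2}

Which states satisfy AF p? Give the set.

{0, 2}

AF p: least fixpoint, start Z0 = {0, 2}, add states with every successor in Z. Already a fixed point.
Sat(AF p) = {0, 2}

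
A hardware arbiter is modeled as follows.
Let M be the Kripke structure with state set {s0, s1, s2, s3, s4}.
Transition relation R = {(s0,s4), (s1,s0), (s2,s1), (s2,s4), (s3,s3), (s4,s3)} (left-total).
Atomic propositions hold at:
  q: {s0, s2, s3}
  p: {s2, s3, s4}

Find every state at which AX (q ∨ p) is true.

Sat(q ∨ p) = {s0, s2, s3, s4}
Sat(AX (q ∨ p)) = {s : every successor in {s0, s2, s3, s4}} = {s0, s1, s3, s4}

{s0, s1, s3, s4}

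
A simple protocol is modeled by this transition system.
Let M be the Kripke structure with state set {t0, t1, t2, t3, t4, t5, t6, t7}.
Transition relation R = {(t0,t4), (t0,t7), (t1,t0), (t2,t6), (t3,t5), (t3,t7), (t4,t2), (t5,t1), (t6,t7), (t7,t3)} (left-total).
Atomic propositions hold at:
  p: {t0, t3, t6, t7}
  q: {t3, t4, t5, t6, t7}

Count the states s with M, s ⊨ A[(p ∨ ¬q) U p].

Sat(¬q) = {t0, t1, t2}
Sat(p ∨ ¬q) = {t0, t1, t2, t3, t6, t7}
A[(p ∨ ¬q) U p]: least fixpoint, start Z0 = Sat(p) = {t0, t3, t6, t7}, add states in Sat(p ∨ ¬q) with every successor in Z. Z1 = {t0, t1, t2, t3, t6, t7}; fixed.
Sat(A[(p ∨ ¬q) U p]) = {t0, t1, t2, t3, t6, t7}
|Sat(A[(p ∨ ¬q) U p])| = |{t0, t1, t2, t3, t6, t7}| = 6.

6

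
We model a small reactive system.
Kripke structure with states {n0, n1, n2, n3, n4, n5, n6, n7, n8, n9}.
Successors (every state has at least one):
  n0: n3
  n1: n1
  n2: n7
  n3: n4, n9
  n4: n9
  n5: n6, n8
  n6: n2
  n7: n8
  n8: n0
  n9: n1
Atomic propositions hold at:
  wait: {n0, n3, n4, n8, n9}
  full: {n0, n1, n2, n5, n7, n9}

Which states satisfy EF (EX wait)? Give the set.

{n0, n2, n3, n4, n5, n6, n7, n8}

Sat(EX wait) = {s : some successor in {n0, n3, n4, n8, n9}} = {n0, n3, n4, n5, n7, n8}
EF (EX wait): least fixpoint, start Z0 = {n0, n3, n4, n5, n7, n8}, add states with some successor in Z. Z1 = {n0, n2, n3, n4, n5, n7, n8}; Z2 = {n0, n2, n3, n4, n5, n6, n7, n8}; fixed.
Sat(EF (EX wait)) = {n0, n2, n3, n4, n5, n6, n7, n8}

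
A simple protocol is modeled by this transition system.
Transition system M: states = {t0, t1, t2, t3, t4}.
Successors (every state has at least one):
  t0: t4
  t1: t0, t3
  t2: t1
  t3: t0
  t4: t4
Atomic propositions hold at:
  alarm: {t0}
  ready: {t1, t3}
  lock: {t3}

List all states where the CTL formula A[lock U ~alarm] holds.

Sat(~alarm) = {t1, t2, t3, t4}
A[lock U ~alarm]: least fixpoint, start Z0 = Sat(~alarm) = {t1, t2, t3, t4}, add states in Sat(lock) with every successor in Z. Already a fixed point.
Sat(A[lock U ~alarm]) = {t1, t2, t3, t4}

{t1, t2, t3, t4}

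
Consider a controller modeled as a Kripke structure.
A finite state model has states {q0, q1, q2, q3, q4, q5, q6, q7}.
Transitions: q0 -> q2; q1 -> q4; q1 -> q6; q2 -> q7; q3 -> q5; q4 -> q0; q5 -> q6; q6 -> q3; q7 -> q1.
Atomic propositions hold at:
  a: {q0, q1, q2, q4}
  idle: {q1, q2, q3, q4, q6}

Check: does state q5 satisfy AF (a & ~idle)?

No

Sat(~idle) = {q0, q5, q7}
Sat(a & ~idle) = {q0}
AF (a & ~idle): least fixpoint, start Z0 = {q0}, add states with every successor in Z. Z1 = {q0, q4}; fixed.
Sat(AF (a & ~idle)) = {q0, q4}
q5 ∉ Sat(AF (a & ~idle)) = {q0, q4}, so the formula does not hold at q5.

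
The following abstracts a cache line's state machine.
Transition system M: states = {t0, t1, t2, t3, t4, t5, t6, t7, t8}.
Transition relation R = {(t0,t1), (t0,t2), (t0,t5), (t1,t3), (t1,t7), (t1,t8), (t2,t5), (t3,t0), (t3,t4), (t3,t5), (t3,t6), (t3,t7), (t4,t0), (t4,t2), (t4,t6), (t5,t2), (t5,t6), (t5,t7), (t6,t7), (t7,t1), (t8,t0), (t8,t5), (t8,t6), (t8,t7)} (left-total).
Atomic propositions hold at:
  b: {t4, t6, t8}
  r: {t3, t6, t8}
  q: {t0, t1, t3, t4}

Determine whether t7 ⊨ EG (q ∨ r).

No

Sat(q ∨ r) = {t0, t1, t3, t4, t6, t8}
EG (q ∨ r): greatest fixpoint, start Z0 = {t0, t1, t3, t4, t6, t8}, keep only states in Sat with some successor in Z. Z1 = {t0, t1, t3, t4, t8}; fixed.
Sat(EG (q ∨ r)) = {t0, t1, t3, t4, t8}
t7 ∉ Sat(EG (q ∨ r)) = {t0, t1, t3, t4, t8}, so the formula does not hold at t7.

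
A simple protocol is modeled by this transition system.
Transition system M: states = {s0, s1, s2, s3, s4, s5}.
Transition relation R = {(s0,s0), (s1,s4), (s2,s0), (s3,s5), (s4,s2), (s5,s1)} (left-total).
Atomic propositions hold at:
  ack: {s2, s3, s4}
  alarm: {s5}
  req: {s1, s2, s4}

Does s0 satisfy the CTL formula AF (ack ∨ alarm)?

Sat(ack ∨ alarm) = {s2, s3, s4, s5}
AF (ack ∨ alarm): least fixpoint, start Z0 = {s2, s3, s4, s5}, add states with every successor in Z. Z1 = {s1, s2, s3, s4, s5}; fixed.
Sat(AF (ack ∨ alarm)) = {s1, s2, s3, s4, s5}
s0 ∉ Sat(AF (ack ∨ alarm)) = {s1, s2, s3, s4, s5}, so the formula does not hold at s0.

No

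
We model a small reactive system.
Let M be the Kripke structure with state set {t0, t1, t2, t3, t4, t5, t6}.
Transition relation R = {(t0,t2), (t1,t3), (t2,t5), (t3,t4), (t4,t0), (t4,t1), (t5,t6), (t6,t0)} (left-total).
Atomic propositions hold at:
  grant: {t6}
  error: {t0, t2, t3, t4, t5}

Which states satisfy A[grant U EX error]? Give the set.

{t0, t1, t2, t3, t4, t6}

Sat(EX error) = {s : some successor in {t0, t2, t3, t4, t5}} = {t0, t1, t2, t3, t4, t6}
A[grant U EX error]: least fixpoint, start Z0 = Sat(EX error) = {t0, t1, t2, t3, t4, t6}, add states in Sat(grant) with every successor in Z. Already a fixed point.
Sat(A[grant U EX error]) = {t0, t1, t2, t3, t4, t6}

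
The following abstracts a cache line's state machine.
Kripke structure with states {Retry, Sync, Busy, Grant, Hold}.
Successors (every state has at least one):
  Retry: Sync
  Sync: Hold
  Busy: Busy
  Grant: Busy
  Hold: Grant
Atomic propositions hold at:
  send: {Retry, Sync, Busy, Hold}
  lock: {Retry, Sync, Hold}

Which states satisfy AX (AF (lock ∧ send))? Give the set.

Sat(lock ∧ send) = {Retry, Sync, Hold}
AF (lock ∧ send): least fixpoint, start Z0 = {Retry, Sync, Hold}, add states with every successor in Z. Already a fixed point.
Sat(AF (lock ∧ send)) = {Retry, Sync, Hold}
Sat(AX (AF (lock ∧ send))) = {s : every successor in {Retry, Sync, Hold}} = {Retry, Sync}

{Retry, Sync}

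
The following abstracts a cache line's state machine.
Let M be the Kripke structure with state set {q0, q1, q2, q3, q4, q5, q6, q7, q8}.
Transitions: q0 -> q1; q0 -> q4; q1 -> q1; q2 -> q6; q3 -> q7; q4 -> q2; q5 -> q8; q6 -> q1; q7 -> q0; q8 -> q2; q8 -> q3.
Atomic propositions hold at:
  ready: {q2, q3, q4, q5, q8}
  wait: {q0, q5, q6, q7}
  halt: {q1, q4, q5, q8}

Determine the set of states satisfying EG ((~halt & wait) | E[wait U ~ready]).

{q0, q1, q6, q7}

Sat(~halt) = {q0, q2, q3, q6, q7}
Sat(~halt & wait) = {q0, q6, q7}
Sat(~ready) = {q0, q1, q6, q7}
E[wait U ~ready]: least fixpoint, start Z0 = Sat(~ready) = {q0, q1, q6, q7}, add states in Sat(wait) with some successor in Z. Already a fixed point.
Sat(E[wait U ~ready]) = {q0, q1, q6, q7}
Sat((~halt & wait) | E[wait U ~ready]) = {q0, q1, q6, q7}
EG ((~halt & wait) | E[wait U ~ready]): greatest fixpoint, start Z0 = {q0, q1, q6, q7}, keep only states in Sat with some successor in Z. Already a fixed point.
Sat(EG ((~halt & wait) | E[wait U ~ready])) = {q0, q1, q6, q7}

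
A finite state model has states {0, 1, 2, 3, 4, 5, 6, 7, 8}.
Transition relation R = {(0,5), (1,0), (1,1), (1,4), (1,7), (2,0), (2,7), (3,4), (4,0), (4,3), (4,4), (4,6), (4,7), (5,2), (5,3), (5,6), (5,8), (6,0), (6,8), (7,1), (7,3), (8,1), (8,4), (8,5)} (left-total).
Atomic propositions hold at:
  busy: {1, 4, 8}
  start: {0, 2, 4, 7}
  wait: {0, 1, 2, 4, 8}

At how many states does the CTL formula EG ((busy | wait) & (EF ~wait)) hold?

Sat(busy | wait) = {0, 1, 2, 4, 8}
Sat(~wait) = {3, 5, 6, 7}
EF ~wait: least fixpoint, start Z0 = {3, 5, 6, 7}, add states with some successor in Z. Z1 = {0, 1, 2, 3, 4, 5, 6, 7, 8}; fixed.
Sat(EF ~wait) = {0, 1, 2, 3, 4, 5, 6, 7, 8}
Sat((busy | wait) & (EF ~wait)) = {0, 1, 2, 4, 8}
EG ((busy | wait) & (EF ~wait)): greatest fixpoint, start Z0 = {0, 1, 2, 4, 8}, keep only states in Sat with some successor in Z. Z1 = {1, 2, 4, 8}; Z2 = {1, 4, 8}; fixed.
Sat(EG ((busy | wait) & (EF ~wait))) = {1, 4, 8}
|Sat(EG ((busy | wait) & (EF ~wait)))| = |{1, 4, 8}| = 3.

3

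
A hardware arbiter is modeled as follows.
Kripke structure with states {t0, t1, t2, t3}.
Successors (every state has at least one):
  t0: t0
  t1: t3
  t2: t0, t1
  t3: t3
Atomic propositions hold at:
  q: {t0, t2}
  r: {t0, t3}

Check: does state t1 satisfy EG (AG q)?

No

AG q: greatest fixpoint, start Z0 = {t0, t2}, keep only states in Sat with every successor in Z. Z1 = {t0}; fixed.
Sat(AG q) = {t0}
EG (AG q): greatest fixpoint, start Z0 = {t0}, keep only states in Sat with some successor in Z. Already a fixed point.
Sat(EG (AG q)) = {t0}
t1 ∉ Sat(EG (AG q)) = {t0}, so the formula does not hold at t1.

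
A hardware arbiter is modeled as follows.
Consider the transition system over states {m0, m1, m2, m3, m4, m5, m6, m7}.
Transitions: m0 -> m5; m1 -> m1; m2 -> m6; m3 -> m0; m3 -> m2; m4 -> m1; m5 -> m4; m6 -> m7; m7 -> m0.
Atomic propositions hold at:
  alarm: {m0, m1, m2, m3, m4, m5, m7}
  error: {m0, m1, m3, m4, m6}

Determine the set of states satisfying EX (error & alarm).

{m1, m3, m4, m5, m7}

Sat(error & alarm) = {m0, m1, m3, m4}
Sat(EX (error & alarm)) = {s : some successor in {m0, m1, m3, m4}} = {m1, m3, m4, m5, m7}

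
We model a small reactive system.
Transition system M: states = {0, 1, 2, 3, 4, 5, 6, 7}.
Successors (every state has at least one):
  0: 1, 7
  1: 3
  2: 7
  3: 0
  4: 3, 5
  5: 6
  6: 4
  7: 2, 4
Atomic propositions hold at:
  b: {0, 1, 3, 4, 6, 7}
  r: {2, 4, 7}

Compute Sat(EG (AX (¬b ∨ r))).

{2, 7}

Sat(¬b) = {2, 5}
Sat(¬b ∨ r) = {2, 4, 5, 7}
Sat(AX (¬b ∨ r)) = {s : every successor in {2, 4, 5, 7}} = {2, 6, 7}
EG (AX (¬b ∨ r)): greatest fixpoint, start Z0 = {2, 6, 7}, keep only states in Sat with some successor in Z. Z1 = {2, 7}; fixed.
Sat(EG (AX (¬b ∨ r))) = {2, 7}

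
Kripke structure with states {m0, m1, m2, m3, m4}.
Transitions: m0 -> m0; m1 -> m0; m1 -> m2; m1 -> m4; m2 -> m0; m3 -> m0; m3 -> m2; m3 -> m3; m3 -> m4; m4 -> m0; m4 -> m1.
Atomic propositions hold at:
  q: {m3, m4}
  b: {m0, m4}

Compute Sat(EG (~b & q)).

Sat(~b) = {m1, m2, m3}
Sat(~b & q) = {m3}
EG (~b & q): greatest fixpoint, start Z0 = {m3}, keep only states in Sat with some successor in Z. Already a fixed point.
Sat(EG (~b & q)) = {m3}

{m3}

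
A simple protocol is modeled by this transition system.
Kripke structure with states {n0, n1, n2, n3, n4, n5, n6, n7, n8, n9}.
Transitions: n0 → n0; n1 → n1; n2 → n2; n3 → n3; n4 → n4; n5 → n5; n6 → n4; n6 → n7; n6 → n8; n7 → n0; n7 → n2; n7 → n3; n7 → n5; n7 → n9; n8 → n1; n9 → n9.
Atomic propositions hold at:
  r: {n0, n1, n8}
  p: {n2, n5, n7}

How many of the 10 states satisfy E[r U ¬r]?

7

Sat(¬r) = {n2, n3, n4, n5, n6, n7, n9}
E[r U ¬r]: least fixpoint, start Z0 = Sat(¬r) = {n2, n3, n4, n5, n6, n7, n9}, add states in Sat(r) with some successor in Z. Already a fixed point.
Sat(E[r U ¬r]) = {n2, n3, n4, n5, n6, n7, n9}
|Sat(E[r U ¬r])| = |{n2, n3, n4, n5, n6, n7, n9}| = 7.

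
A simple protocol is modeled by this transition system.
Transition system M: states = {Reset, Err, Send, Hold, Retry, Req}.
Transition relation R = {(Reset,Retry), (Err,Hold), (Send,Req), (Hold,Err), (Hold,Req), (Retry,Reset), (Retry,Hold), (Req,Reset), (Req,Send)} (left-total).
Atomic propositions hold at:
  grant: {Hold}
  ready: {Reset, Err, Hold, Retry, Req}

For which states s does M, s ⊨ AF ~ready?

{Send}

Sat(~ready) = {Send}
AF ~ready: least fixpoint, start Z0 = {Send}, add states with every successor in Z. Already a fixed point.
Sat(AF ~ready) = {Send}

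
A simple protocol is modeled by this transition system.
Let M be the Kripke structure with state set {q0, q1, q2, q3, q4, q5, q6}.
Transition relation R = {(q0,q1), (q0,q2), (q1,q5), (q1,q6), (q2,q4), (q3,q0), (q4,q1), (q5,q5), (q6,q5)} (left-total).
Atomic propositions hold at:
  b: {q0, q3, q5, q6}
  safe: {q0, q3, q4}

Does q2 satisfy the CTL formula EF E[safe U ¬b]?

Sat(¬b) = {q1, q2, q4}
E[safe U ¬b]: least fixpoint, start Z0 = Sat(¬b) = {q1, q2, q4}, add states in Sat(safe) with some successor in Z. Z1 = {q0, q1, q2, q4}; Z2 = {q0, q1, q2, q3, q4}; fixed.
Sat(E[safe U ¬b]) = {q0, q1, q2, q3, q4}
EF E[safe U ¬b]: least fixpoint, start Z0 = {q0, q1, q2, q3, q4}, add states with some successor in Z. Already a fixed point.
Sat(EF E[safe U ¬b]) = {q0, q1, q2, q3, q4}
q2 ∈ Sat(EF E[safe U ¬b]) = {q0, q1, q2, q3, q4}, so the formula holds at q2.

Yes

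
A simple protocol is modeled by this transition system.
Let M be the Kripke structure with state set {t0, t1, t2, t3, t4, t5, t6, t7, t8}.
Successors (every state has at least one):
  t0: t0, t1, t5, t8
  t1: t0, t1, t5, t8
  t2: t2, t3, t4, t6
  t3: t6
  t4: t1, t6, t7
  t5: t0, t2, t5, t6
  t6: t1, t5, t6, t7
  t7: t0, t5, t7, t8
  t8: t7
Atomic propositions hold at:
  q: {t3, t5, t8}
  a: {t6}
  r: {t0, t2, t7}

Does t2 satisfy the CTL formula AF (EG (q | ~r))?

Sat(~r) = {t1, t3, t4, t5, t6, t8}
Sat(q | ~r) = {t1, t3, t4, t5, t6, t8}
EG (q | ~r): greatest fixpoint, start Z0 = {t1, t3, t4, t5, t6, t8}, keep only states in Sat with some successor in Z. Z1 = {t1, t3, t4, t5, t6}; fixed.
Sat(EG (q | ~r)) = {t1, t3, t4, t5, t6}
AF (EG (q | ~r)): least fixpoint, start Z0 = {t1, t3, t4, t5, t6}, add states with every successor in Z. Already a fixed point.
Sat(AF (EG (q | ~r))) = {t1, t3, t4, t5, t6}
t2 ∉ Sat(AF (EG (q | ~r))) = {t1, t3, t4, t5, t6}, so the formula does not hold at t2.

No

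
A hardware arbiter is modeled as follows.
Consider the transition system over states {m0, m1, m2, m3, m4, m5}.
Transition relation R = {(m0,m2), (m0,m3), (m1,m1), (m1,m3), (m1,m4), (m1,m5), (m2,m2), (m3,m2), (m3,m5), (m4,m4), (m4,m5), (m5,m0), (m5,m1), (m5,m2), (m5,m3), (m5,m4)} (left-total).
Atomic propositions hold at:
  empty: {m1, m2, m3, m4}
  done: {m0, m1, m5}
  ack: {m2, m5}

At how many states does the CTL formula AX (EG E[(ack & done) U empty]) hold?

5

Sat(ack & done) = {m5}
E[(ack & done) U empty]: least fixpoint, start Z0 = Sat(empty) = {m1, m2, m3, m4}, add states in Sat(ack & done) with some successor in Z. Z1 = {m1, m2, m3, m4, m5}; fixed.
Sat(E[(ack & done) U empty]) = {m1, m2, m3, m4, m5}
EG E[(ack & done) U empty]: greatest fixpoint, start Z0 = {m1, m2, m3, m4, m5}, keep only states in Sat with some successor in Z. Already a fixed point.
Sat(EG E[(ack & done) U empty]) = {m1, m2, m3, m4, m5}
Sat(AX (EG E[(ack & done) U empty])) = {s : every successor in {m1, m2, m3, m4, m5}} = {m0, m1, m2, m3, m4}
|Sat(AX (EG E[(ack & done) U empty]))| = |{m0, m1, m2, m3, m4}| = 5.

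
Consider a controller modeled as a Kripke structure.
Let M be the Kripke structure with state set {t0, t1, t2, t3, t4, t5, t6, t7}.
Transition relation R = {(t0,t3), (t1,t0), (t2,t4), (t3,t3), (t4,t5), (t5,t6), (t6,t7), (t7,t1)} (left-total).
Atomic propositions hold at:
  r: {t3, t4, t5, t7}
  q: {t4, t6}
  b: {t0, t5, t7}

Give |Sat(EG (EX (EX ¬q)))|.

Sat(¬q) = {t0, t1, t2, t3, t5, t7}
Sat(EX ¬q) = {s : some successor in {t0, t1, t2, t3, t5, t7}} = {t0, t1, t3, t4, t6, t7}
Sat(EX (EX ¬q)) = {s : some successor in {t0, t1, t3, t4, t6, t7}} = {t0, t1, t2, t3, t5, t6, t7}
EG (EX (EX ¬q)): greatest fixpoint, start Z0 = {t0, t1, t2, t3, t5, t6, t7}, keep only states in Sat with some successor in Z. Z1 = {t0, t1, t3, t5, t6, t7}; fixed.
Sat(EG (EX (EX ¬q))) = {t0, t1, t3, t5, t6, t7}
|Sat(EG (EX (EX ¬q)))| = |{t0, t1, t3, t5, t6, t7}| = 6.

6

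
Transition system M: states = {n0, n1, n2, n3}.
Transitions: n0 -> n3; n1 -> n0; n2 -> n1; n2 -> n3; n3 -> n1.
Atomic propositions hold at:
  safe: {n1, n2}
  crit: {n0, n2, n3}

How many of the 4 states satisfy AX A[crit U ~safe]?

Sat(~safe) = {n0, n3}
A[crit U ~safe]: least fixpoint, start Z0 = Sat(~safe) = {n0, n3}, add states in Sat(crit) with every successor in Z. Already a fixed point.
Sat(A[crit U ~safe]) = {n0, n3}
Sat(AX A[crit U ~safe]) = {s : every successor in {n0, n3}} = {n0, n1}
|Sat(AX A[crit U ~safe])| = |{n0, n1}| = 2.

2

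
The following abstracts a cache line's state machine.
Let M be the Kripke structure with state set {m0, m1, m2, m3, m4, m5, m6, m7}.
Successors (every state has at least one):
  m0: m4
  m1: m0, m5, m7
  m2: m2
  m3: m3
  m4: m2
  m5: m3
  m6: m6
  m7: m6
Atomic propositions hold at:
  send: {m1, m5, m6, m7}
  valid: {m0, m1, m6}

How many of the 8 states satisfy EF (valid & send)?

3

Sat(valid & send) = {m1, m6}
EF (valid & send): least fixpoint, start Z0 = {m1, m6}, add states with some successor in Z. Z1 = {m1, m6, m7}; fixed.
Sat(EF (valid & send)) = {m1, m6, m7}
|Sat(EF (valid & send))| = |{m1, m6, m7}| = 3.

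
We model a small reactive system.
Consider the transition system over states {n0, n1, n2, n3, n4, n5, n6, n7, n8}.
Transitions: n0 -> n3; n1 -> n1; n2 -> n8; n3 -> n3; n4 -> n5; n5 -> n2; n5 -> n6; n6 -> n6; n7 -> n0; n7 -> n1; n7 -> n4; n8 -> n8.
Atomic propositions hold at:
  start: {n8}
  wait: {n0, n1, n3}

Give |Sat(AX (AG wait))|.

AG wait: greatest fixpoint, start Z0 = {n0, n1, n3}, keep only states in Sat with every successor in Z. Already a fixed point.
Sat(AG wait) = {n0, n1, n3}
Sat(AX (AG wait)) = {s : every successor in {n0, n1, n3}} = {n0, n1, n3}
|Sat(AX (AG wait))| = |{n0, n1, n3}| = 3.

3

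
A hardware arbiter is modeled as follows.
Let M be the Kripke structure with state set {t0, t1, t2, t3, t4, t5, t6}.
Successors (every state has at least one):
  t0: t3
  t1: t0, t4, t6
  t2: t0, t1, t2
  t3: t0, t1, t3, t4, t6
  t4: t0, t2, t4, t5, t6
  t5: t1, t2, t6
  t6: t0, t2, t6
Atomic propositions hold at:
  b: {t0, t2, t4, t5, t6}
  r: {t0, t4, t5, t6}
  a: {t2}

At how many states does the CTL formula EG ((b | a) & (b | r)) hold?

Sat(b | a) = {t0, t2, t4, t5, t6}
Sat(b | r) = {t0, t2, t4, t5, t6}
Sat((b | a) & (b | r)) = {t0, t2, t4, t5, t6}
EG ((b | a) & (b | r)): greatest fixpoint, start Z0 = {t0, t2, t4, t5, t6}, keep only states in Sat with some successor in Z. Z1 = {t2, t4, t5, t6}; fixed.
Sat(EG ((b | a) & (b | r))) = {t2, t4, t5, t6}
|Sat(EG ((b | a) & (b | r)))| = |{t2, t4, t5, t6}| = 4.

4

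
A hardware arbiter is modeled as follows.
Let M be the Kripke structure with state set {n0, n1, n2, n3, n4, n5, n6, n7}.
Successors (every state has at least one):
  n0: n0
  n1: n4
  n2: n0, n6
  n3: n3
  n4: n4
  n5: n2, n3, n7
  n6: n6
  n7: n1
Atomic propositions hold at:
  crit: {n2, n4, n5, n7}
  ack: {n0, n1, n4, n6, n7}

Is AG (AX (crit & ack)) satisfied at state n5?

No

Sat(crit & ack) = {n4, n7}
Sat(AX (crit & ack)) = {s : every successor in {n4, n7}} = {n1, n4}
AG (AX (crit & ack)): greatest fixpoint, start Z0 = {n1, n4}, keep only states in Sat with every successor in Z. Already a fixed point.
Sat(AG (AX (crit & ack))) = {n1, n4}
n5 ∉ Sat(AG (AX (crit & ack))) = {n1, n4}, so the formula does not hold at n5.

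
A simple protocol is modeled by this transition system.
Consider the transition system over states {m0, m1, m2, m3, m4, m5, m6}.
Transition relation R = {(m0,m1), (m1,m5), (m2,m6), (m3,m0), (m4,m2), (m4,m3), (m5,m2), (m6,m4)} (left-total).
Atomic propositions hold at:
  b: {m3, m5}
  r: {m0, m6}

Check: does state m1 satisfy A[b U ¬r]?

Yes

Sat(¬r) = {m1, m2, m3, m4, m5}
A[b U ¬r]: least fixpoint, start Z0 = Sat(¬r) = {m1, m2, m3, m4, m5}, add states in Sat(b) with every successor in Z. Already a fixed point.
Sat(A[b U ¬r]) = {m1, m2, m3, m4, m5}
m1 ∈ Sat(A[b U ¬r]) = {m1, m2, m3, m4, m5}, so the formula holds at m1.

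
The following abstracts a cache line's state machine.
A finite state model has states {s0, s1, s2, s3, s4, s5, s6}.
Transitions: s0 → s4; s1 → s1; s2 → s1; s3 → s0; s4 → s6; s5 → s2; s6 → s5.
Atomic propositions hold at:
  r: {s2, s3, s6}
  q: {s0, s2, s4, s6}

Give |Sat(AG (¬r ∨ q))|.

Sat(¬r) = {s0, s1, s4, s5}
Sat(¬r ∨ q) = {s0, s1, s2, s4, s5, s6}
AG (¬r ∨ q): greatest fixpoint, start Z0 = {s0, s1, s2, s4, s5, s6}, keep only states in Sat with every successor in Z. Already a fixed point.
Sat(AG (¬r ∨ q)) = {s0, s1, s2, s4, s5, s6}
|Sat(AG (¬r ∨ q))| = |{s0, s1, s2, s4, s5, s6}| = 6.

6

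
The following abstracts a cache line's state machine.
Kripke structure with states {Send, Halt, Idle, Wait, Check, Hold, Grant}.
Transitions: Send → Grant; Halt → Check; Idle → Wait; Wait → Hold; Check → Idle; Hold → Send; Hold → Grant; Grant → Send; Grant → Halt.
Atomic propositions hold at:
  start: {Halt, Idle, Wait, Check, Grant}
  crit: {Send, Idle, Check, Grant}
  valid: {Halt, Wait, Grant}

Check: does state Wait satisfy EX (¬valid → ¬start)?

Sat(¬valid) = {Send, Idle, Check, Hold}
Sat(¬start) = {Send, Hold}
Sat(¬valid → ¬start) = {Send, Halt, Wait, Hold, Grant}
Sat(EX (¬valid → ¬start)) = {s : some successor in {Send, Halt, Wait, Hold, Grant}} = {Send, Idle, Wait, Hold, Grant}
Wait ∈ Sat(EX (¬valid → ¬start)) = {Send, Idle, Wait, Hold, Grant}, so the formula holds at Wait.

Yes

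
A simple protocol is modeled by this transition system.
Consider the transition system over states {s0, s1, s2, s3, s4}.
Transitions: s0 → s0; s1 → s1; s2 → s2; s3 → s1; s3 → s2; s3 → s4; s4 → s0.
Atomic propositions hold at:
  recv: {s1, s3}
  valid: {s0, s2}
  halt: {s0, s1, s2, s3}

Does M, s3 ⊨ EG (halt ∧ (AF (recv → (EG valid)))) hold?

EG valid: greatest fixpoint, start Z0 = {s0, s2}, keep only states in Sat with some successor in Z. Already a fixed point.
Sat(EG valid) = {s0, s2}
Sat(recv → (EG valid)) = {s0, s2, s4}
AF (recv → (EG valid)): least fixpoint, start Z0 = {s0, s2, s4}, add states with every successor in Z. Already a fixed point.
Sat(AF (recv → (EG valid))) = {s0, s2, s4}
Sat(halt ∧ (AF (recv → (EG valid)))) = {s0, s2}
EG (halt ∧ (AF (recv → (EG valid)))): greatest fixpoint, start Z0 = {s0, s2}, keep only states in Sat with some successor in Z. Already a fixed point.
Sat(EG (halt ∧ (AF (recv → (EG valid))))) = {s0, s2}
s3 ∉ Sat(EG (halt ∧ (AF (recv → (EG valid))))) = {s0, s2}, so the formula does not hold at s3.

No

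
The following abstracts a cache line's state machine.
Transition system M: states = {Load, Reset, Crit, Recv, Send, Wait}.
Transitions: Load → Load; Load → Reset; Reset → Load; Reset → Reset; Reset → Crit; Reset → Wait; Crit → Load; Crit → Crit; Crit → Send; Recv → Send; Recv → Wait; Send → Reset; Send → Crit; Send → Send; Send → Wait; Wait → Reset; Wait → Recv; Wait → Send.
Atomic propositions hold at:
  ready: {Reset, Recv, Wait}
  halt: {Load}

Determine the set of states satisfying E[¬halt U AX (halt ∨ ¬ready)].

Sat(¬halt) = {Reset, Crit, Recv, Send, Wait}
Sat(¬ready) = {Load, Crit, Send}
Sat(halt ∨ ¬ready) = {Load, Crit, Send}
Sat(AX (halt ∨ ¬ready)) = {s : every successor in {Load, Crit, Send}} = {Crit}
E[¬halt U AX (halt ∨ ¬ready)]: least fixpoint, start Z0 = Sat(AX (halt ∨ ¬ready)) = {Crit}, add states in Sat(¬halt) with some successor in Z. Z1 = {Reset, Crit, Send}; Z2 = {Reset, Crit, Recv, Send, Wait}; fixed.
Sat(E[¬halt U AX (halt ∨ ¬ready)]) = {Reset, Crit, Recv, Send, Wait}

{Reset, Crit, Recv, Send, Wait}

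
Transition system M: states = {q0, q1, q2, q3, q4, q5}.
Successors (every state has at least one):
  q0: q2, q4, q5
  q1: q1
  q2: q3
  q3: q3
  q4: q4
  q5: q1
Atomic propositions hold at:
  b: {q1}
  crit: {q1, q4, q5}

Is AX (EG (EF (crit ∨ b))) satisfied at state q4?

Yes

Sat(crit ∨ b) = {q1, q4, q5}
EF (crit ∨ b): least fixpoint, start Z0 = {q1, q4, q5}, add states with some successor in Z. Z1 = {q0, q1, q4, q5}; fixed.
Sat(EF (crit ∨ b)) = {q0, q1, q4, q5}
EG (EF (crit ∨ b)): greatest fixpoint, start Z0 = {q0, q1, q4, q5}, keep only states in Sat with some successor in Z. Already a fixed point.
Sat(EG (EF (crit ∨ b))) = {q0, q1, q4, q5}
Sat(AX (EG (EF (crit ∨ b)))) = {s : every successor in {q0, q1, q4, q5}} = {q1, q4, q5}
q4 ∈ Sat(AX (EG (EF (crit ∨ b)))) = {q1, q4, q5}, so the formula holds at q4.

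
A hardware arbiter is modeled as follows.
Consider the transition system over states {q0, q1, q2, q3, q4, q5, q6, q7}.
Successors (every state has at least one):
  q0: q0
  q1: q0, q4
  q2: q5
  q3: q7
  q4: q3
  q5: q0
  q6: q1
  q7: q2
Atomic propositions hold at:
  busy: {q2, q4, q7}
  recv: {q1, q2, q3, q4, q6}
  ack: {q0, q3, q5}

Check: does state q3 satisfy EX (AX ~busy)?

No

Sat(~busy) = {q0, q1, q3, q5, q6}
Sat(AX ~busy) = {s : every successor in {q0, q1, q3, q5, q6}} = {q0, q2, q4, q5, q6}
Sat(EX (AX ~busy)) = {s : some successor in {q0, q2, q4, q5, q6}} = {q0, q1, q2, q5, q7}
q3 ∉ Sat(EX (AX ~busy)) = {q0, q1, q2, q5, q7}, so the formula does not hold at q3.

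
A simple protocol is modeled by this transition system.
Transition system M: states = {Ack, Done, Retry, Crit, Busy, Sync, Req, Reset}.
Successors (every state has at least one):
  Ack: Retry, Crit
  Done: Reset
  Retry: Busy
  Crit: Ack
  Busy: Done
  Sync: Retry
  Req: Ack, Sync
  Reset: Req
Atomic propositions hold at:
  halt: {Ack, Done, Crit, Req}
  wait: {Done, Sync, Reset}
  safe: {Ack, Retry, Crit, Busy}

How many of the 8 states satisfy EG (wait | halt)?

Sat(wait | halt) = {Ack, Done, Crit, Sync, Req, Reset}
EG (wait | halt): greatest fixpoint, start Z0 = {Ack, Done, Crit, Sync, Req, Reset}, keep only states in Sat with some successor in Z. Z1 = {Ack, Done, Crit, Req, Reset}; fixed.
Sat(EG (wait | halt)) = {Ack, Done, Crit, Req, Reset}
|Sat(EG (wait | halt))| = |{Ack, Done, Crit, Req, Reset}| = 5.

5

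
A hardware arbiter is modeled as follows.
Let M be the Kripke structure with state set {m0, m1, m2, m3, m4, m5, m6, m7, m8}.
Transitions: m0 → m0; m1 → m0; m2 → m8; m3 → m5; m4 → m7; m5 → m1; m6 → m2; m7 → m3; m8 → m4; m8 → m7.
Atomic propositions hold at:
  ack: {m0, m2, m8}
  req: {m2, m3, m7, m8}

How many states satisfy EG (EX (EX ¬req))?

Sat(¬req) = {m0, m1, m4, m5, m6}
Sat(EX ¬req) = {s : some successor in {m0, m1, m4, m5, m6}} = {m0, m1, m3, m5, m8}
Sat(EX (EX ¬req)) = {s : some successor in {m0, m1, m3, m5, m8}} = {m0, m1, m2, m3, m5, m7}
EG (EX (EX ¬req)): greatest fixpoint, start Z0 = {m0, m1, m2, m3, m5, m7}, keep only states in Sat with some successor in Z. Z1 = {m0, m1, m3, m5, m7}; fixed.
Sat(EG (EX (EX ¬req))) = {m0, m1, m3, m5, m7}
|Sat(EG (EX (EX ¬req)))| = |{m0, m1, m3, m5, m7}| = 5.

5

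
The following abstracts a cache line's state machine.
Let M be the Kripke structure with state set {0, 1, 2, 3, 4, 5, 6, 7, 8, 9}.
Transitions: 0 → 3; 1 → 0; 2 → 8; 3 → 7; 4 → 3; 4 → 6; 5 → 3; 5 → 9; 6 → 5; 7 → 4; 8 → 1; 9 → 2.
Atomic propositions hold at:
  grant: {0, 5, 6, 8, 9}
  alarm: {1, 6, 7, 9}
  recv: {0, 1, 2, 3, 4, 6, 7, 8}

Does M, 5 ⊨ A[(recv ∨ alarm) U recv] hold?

No

Sat(recv ∨ alarm) = {0, 1, 2, 3, 4, 6, 7, 8, 9}
A[(recv ∨ alarm) U recv]: least fixpoint, start Z0 = Sat(recv) = {0, 1, 2, 3, 4, 6, 7, 8}, add states in Sat(recv ∨ alarm) with every successor in Z. Z1 = {0, 1, 2, 3, 4, 6, 7, 8, 9}; fixed.
Sat(A[(recv ∨ alarm) U recv]) = {0, 1, 2, 3, 4, 6, 7, 8, 9}
5 ∉ Sat(A[(recv ∨ alarm) U recv]) = {0, 1, 2, 3, 4, 6, 7, 8, 9}, so the formula does not hold at 5.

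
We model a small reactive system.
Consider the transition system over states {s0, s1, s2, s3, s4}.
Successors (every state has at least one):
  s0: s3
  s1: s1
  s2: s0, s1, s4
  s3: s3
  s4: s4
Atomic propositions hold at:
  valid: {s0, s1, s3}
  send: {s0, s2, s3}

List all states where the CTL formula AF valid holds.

{s0, s1, s3}

AF valid: least fixpoint, start Z0 = {s0, s1, s3}, add states with every successor in Z. Already a fixed point.
Sat(AF valid) = {s0, s1, s3}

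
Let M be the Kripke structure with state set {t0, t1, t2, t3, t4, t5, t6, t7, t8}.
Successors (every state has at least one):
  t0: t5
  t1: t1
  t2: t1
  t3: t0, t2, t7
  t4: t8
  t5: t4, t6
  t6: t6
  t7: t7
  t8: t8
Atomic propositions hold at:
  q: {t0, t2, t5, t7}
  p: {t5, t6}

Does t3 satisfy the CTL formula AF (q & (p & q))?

Sat(p & q) = {t5}
Sat(q & (p & q)) = {t5}
AF (q & (p & q)): least fixpoint, start Z0 = {t5}, add states with every successor in Z. Z1 = {t0, t5}; fixed.
Sat(AF (q & (p & q))) = {t0, t5}
t3 ∉ Sat(AF (q & (p & q))) = {t0, t5}, so the formula does not hold at t3.

No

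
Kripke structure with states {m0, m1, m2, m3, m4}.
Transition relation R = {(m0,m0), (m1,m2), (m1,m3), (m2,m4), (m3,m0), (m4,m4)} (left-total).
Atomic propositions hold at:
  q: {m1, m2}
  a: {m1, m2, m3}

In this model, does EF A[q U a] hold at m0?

A[q U a]: least fixpoint, start Z0 = Sat(a) = {m1, m2, m3}, add states in Sat(q) with every successor in Z. Already a fixed point.
Sat(A[q U a]) = {m1, m2, m3}
EF A[q U a]: least fixpoint, start Z0 = {m1, m2, m3}, add states with some successor in Z. Already a fixed point.
Sat(EF A[q U a]) = {m1, m2, m3}
m0 ∉ Sat(EF A[q U a]) = {m1, m2, m3}, so the formula does not hold at m0.

No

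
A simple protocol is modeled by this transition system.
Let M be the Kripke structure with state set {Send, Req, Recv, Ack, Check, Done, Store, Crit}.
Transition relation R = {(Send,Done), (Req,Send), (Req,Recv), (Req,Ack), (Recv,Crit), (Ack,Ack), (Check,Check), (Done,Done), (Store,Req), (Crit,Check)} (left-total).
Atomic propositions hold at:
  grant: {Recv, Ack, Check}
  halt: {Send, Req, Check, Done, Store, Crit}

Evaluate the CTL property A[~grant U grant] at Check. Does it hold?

Sat(~grant) = {Send, Req, Done, Store, Crit}
A[~grant U grant]: least fixpoint, start Z0 = Sat(grant) = {Recv, Ack, Check}, add states in Sat(~grant) with every successor in Z. Z1 = {Recv, Ack, Check, Crit}; fixed.
Sat(A[~grant U grant]) = {Recv, Ack, Check, Crit}
Check ∈ Sat(A[~grant U grant]) = {Recv, Ack, Check, Crit}, so the formula holds at Check.

Yes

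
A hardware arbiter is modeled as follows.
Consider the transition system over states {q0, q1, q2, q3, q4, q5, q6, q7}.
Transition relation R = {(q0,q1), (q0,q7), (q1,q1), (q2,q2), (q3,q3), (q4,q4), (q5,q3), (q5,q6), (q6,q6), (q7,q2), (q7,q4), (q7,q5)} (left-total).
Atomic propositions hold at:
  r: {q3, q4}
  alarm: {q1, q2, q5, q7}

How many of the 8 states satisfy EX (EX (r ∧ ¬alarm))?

Sat(¬alarm) = {q0, q3, q4, q6}
Sat(r ∧ ¬alarm) = {q3, q4}
Sat(EX (r ∧ ¬alarm)) = {s : some successor in {q3, q4}} = {q3, q4, q5, q7}
Sat(EX (EX (r ∧ ¬alarm))) = {s : some successor in {q3, q4, q5, q7}} = {q0, q3, q4, q5, q7}
|Sat(EX (EX (r ∧ ¬alarm)))| = |{q0, q3, q4, q5, q7}| = 5.

5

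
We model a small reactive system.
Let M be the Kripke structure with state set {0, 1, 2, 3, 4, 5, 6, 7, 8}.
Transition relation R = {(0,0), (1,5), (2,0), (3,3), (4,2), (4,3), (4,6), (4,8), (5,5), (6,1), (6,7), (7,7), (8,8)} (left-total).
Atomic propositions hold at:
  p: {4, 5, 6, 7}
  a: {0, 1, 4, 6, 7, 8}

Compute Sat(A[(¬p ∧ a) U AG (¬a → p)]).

Sat(¬p) = {0, 1, 2, 3, 8}
Sat(¬p ∧ a) = {0, 1, 8}
Sat(¬a) = {2, 3, 5}
Sat(¬a → p) = {0, 1, 4, 5, 6, 7, 8}
AG (¬a → p): greatest fixpoint, start Z0 = {0, 1, 4, 5, 6, 7, 8}, keep only states in Sat with every successor in Z. Z1 = {0, 1, 5, 6, 7, 8}; fixed.
Sat(AG (¬a → p)) = {0, 1, 5, 6, 7, 8}
A[(¬p ∧ a) U AG (¬a → p)]: least fixpoint, start Z0 = Sat(AG (¬a → p)) = {0, 1, 5, 6, 7, 8}, add states in Sat(¬p ∧ a) with every successor in Z. Already a fixed point.
Sat(A[(¬p ∧ a) U AG (¬a → p)]) = {0, 1, 5, 6, 7, 8}

{0, 1, 5, 6, 7, 8}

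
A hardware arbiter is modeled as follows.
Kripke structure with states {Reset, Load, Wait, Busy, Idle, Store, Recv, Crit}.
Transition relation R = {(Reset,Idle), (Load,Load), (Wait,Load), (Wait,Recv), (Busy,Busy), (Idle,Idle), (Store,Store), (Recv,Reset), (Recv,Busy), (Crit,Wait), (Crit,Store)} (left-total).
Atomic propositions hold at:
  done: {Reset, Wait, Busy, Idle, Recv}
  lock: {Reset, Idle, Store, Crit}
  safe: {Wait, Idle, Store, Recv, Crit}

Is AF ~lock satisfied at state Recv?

Sat(~lock) = {Load, Wait, Busy, Recv}
AF ~lock: least fixpoint, start Z0 = {Load, Wait, Busy, Recv}, add states with every successor in Z. Already a fixed point.
Sat(AF ~lock) = {Load, Wait, Busy, Recv}
Recv ∈ Sat(AF ~lock) = {Load, Wait, Busy, Recv}, so the formula holds at Recv.

Yes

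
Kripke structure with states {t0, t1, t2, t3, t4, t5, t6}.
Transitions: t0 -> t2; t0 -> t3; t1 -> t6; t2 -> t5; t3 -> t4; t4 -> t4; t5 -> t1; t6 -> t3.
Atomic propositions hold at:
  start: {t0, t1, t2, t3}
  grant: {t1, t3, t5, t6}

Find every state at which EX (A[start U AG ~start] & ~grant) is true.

Sat(~start) = {t4, t5, t6}
AG ~start: greatest fixpoint, start Z0 = {t4, t5, t6}, keep only states in Sat with every successor in Z. Z1 = {t4}; fixed.
Sat(AG ~start) = {t4}
A[start U AG ~start]: least fixpoint, start Z0 = Sat(AG ~start) = {t4}, add states in Sat(start) with every successor in Z. Z1 = {t3, t4}; fixed.
Sat(A[start U AG ~start]) = {t3, t4}
Sat(~grant) = {t0, t2, t4}
Sat(A[start U AG ~start] & ~grant) = {t4}
Sat(EX (A[start U AG ~start] & ~grant)) = {s : some successor in {t4}} = {t3, t4}

{t3, t4}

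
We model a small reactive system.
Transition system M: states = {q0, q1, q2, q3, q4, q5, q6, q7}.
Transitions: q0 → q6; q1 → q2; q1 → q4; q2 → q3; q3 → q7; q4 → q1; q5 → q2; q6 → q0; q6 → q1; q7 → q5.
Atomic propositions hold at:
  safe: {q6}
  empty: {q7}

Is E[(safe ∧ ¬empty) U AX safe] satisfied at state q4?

No

Sat(¬empty) = {q0, q1, q2, q3, q4, q5, q6}
Sat(safe ∧ ¬empty) = {q6}
Sat(AX safe) = {s : every successor in {q6}} = {q0}
E[(safe ∧ ¬empty) U AX safe]: least fixpoint, start Z0 = Sat(AX safe) = {q0}, add states in Sat(safe ∧ ¬empty) with some successor in Z. Z1 = {q0, q6}; fixed.
Sat(E[(safe ∧ ¬empty) U AX safe]) = {q0, q6}
q4 ∉ Sat(E[(safe ∧ ¬empty) U AX safe]) = {q0, q6}, so the formula does not hold at q4.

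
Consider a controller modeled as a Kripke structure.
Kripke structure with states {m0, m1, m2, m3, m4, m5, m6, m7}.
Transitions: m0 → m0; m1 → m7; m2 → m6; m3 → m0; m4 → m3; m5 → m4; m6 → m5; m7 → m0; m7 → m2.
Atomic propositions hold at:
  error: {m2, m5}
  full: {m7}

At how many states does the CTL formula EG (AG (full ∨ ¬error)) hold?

3

Sat(¬error) = {m0, m1, m3, m4, m6, m7}
Sat(full ∨ ¬error) = {m0, m1, m3, m4, m6, m7}
AG (full ∨ ¬error): greatest fixpoint, start Z0 = {m0, m1, m3, m4, m6, m7}, keep only states in Sat with every successor in Z. Z1 = {m0, m1, m3, m4}; Z2 = {m0, m3, m4}; fixed.
Sat(AG (full ∨ ¬error)) = {m0, m3, m4}
EG (AG (full ∨ ¬error)): greatest fixpoint, start Z0 = {m0, m3, m4}, keep only states in Sat with some successor in Z. Already a fixed point.
Sat(EG (AG (full ∨ ¬error))) = {m0, m3, m4}
|Sat(EG (AG (full ∨ ¬error)))| = |{m0, m3, m4}| = 3.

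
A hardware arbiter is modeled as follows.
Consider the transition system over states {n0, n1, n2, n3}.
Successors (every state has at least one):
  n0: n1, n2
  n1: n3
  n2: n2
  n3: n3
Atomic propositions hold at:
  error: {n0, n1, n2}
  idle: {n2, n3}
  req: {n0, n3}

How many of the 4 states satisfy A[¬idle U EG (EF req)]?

Sat(¬idle) = {n0, n1}
EF req: least fixpoint, start Z0 = {n0, n3}, add states with some successor in Z. Z1 = {n0, n1, n3}; fixed.
Sat(EF req) = {n0, n1, n3}
EG (EF req): greatest fixpoint, start Z0 = {n0, n1, n3}, keep only states in Sat with some successor in Z. Already a fixed point.
Sat(EG (EF req)) = {n0, n1, n3}
A[¬idle U EG (EF req)]: least fixpoint, start Z0 = Sat(EG (EF req)) = {n0, n1, n3}, add states in Sat(¬idle) with every successor in Z. Already a fixed point.
Sat(A[¬idle U EG (EF req)]) = {n0, n1, n3}
|Sat(A[¬idle U EG (EF req)])| = |{n0, n1, n3}| = 3.

3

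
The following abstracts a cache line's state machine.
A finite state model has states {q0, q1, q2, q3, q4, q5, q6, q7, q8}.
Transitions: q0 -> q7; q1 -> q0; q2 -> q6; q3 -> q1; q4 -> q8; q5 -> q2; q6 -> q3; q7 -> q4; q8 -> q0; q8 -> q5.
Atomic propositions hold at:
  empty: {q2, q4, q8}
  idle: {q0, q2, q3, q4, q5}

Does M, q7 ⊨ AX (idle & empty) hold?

Yes

Sat(idle & empty) = {q2, q4}
Sat(AX (idle & empty)) = {s : every successor in {q2, q4}} = {q5, q7}
q7 ∈ Sat(AX (idle & empty)) = {q5, q7}, so the formula holds at q7.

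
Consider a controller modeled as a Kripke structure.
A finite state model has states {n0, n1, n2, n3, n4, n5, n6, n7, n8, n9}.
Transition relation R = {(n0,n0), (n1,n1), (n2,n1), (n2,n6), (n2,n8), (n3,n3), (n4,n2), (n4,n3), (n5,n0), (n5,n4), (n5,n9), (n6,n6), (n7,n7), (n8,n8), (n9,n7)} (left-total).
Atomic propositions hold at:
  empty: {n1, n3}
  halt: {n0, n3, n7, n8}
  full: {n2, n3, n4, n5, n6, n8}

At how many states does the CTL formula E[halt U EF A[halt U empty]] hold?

A[halt U empty]: least fixpoint, start Z0 = Sat(empty) = {n1, n3}, add states in Sat(halt) with every successor in Z. Already a fixed point.
Sat(A[halt U empty]) = {n1, n3}
EF A[halt U empty]: least fixpoint, start Z0 = {n1, n3}, add states with some successor in Z. Z1 = {n1, n2, n3, n4}; Z2 = {n1, n2, n3, n4, n5}; fixed.
Sat(EF A[halt U empty]) = {n1, n2, n3, n4, n5}
E[halt U EF A[halt U empty]]: least fixpoint, start Z0 = Sat(EF A[halt U empty]) = {n1, n2, n3, n4, n5}, add states in Sat(halt) with some successor in Z. Already a fixed point.
Sat(E[halt U EF A[halt U empty]]) = {n1, n2, n3, n4, n5}
|Sat(E[halt U EF A[halt U empty]])| = |{n1, n2, n3, n4, n5}| = 5.

5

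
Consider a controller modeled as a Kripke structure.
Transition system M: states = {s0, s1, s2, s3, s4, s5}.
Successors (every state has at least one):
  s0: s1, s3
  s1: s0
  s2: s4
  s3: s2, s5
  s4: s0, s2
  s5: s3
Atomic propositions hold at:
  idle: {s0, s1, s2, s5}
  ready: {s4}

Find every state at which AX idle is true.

{s1, s3, s4}

Sat(AX idle) = {s : every successor in {s0, s1, s2, s5}} = {s1, s3, s4}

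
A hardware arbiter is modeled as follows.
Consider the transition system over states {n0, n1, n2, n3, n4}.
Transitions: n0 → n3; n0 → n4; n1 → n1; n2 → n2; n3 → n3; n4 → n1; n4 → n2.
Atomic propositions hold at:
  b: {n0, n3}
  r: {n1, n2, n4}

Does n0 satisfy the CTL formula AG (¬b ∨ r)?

No

Sat(¬b) = {n1, n2, n4}
Sat(¬b ∨ r) = {n1, n2, n4}
AG (¬b ∨ r): greatest fixpoint, start Z0 = {n1, n2, n4}, keep only states in Sat with every successor in Z. Already a fixed point.
Sat(AG (¬b ∨ r)) = {n1, n2, n4}
n0 ∉ Sat(AG (¬b ∨ r)) = {n1, n2, n4}, so the formula does not hold at n0.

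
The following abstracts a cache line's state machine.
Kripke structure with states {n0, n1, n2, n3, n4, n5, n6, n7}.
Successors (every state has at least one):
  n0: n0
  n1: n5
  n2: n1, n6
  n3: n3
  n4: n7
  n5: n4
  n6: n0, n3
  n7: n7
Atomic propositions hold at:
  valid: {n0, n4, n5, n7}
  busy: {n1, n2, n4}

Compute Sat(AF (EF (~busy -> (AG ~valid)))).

Sat(~busy) = {n0, n3, n5, n6, n7}
Sat(~valid) = {n1, n2, n3, n6}
AG ~valid: greatest fixpoint, start Z0 = {n1, n2, n3, n6}, keep only states in Sat with every successor in Z. Z1 = {n2, n3}; Z2 = {n3}; fixed.
Sat(AG ~valid) = {n3}
Sat(~busy -> (AG ~valid)) = {n1, n2, n3, n4}
EF (~busy -> (AG ~valid)): least fixpoint, start Z0 = {n1, n2, n3, n4}, add states with some successor in Z. Z1 = {n1, n2, n3, n4, n5, n6}; fixed.
Sat(EF (~busy -> (AG ~valid))) = {n1, n2, n3, n4, n5, n6}
AF (EF (~busy -> (AG ~valid))): least fixpoint, start Z0 = {n1, n2, n3, n4, n5, n6}, add states with every successor in Z. Already a fixed point.
Sat(AF (EF (~busy -> (AG ~valid)))) = {n1, n2, n3, n4, n5, n6}

{n1, n2, n3, n4, n5, n6}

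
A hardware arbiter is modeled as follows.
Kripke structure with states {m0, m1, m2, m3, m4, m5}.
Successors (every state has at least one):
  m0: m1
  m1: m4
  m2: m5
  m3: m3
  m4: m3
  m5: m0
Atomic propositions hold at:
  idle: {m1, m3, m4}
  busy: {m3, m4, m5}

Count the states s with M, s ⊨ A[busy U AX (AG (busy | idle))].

Sat(busy | idle) = {m1, m3, m4, m5}
AG (busy | idle): greatest fixpoint, start Z0 = {m1, m3, m4, m5}, keep only states in Sat with every successor in Z. Z1 = {m1, m3, m4}; fixed.
Sat(AG (busy | idle)) = {m1, m3, m4}
Sat(AX (AG (busy | idle))) = {s : every successor in {m1, m3, m4}} = {m0, m1, m3, m4}
A[busy U AX (AG (busy | idle))]: least fixpoint, start Z0 = Sat(AX (AG (busy | idle))) = {m0, m1, m3, m4}, add states in Sat(busy) with every successor in Z. Z1 = {m0, m1, m3, m4, m5}; fixed.
Sat(A[busy U AX (AG (busy | idle))]) = {m0, m1, m3, m4, m5}
|Sat(A[busy U AX (AG (busy | idle))])| = |{m0, m1, m3, m4, m5}| = 5.

5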